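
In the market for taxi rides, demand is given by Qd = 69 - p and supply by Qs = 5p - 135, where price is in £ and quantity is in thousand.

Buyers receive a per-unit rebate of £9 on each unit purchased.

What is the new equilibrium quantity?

Original equilibrium: 69 - p = 5p - 135 gives 204 = 6p, so p = 34 and Q = 35.
Since buyers' out-of-pocket price is the market price minus the rebate, the effective demand curve becomes Qd = 78 - p.
Equate the new curves: 78 - p = 5p - 135, giving 213 = 6p, p = 35.5, Q = 42.5.

42.5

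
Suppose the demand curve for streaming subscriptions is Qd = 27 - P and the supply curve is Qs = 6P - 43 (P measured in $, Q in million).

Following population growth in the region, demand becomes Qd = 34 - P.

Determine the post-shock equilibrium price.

11

Initially, 27 - P = 6P - 43, so 70 = 7P and P = 10, Q = 17.
After the shift, demand is Qd = 34 - P and supply is Qs = 6P - 43.
Clearing the new market: 34 - P = 6P - 43, so P = 11 and Q = 23.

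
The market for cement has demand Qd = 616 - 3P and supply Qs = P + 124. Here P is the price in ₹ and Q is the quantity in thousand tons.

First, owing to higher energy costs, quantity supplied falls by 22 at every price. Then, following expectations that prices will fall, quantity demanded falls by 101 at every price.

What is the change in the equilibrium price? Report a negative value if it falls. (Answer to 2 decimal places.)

-19.75

Before the shock: 616 - 3P = P + 124 ⇒ 492 = 4P ⇒ P = 123, Q = 247.
The new curves are Qd = 515 - 3P (demand) and Qs = P + 102 (supply).
Setting them equal: 515 - 3P = P + 102 → 413 = 4P, so P = 103.25 and Q = 205.25.
ΔP = 103.25 − 123 = -19.75.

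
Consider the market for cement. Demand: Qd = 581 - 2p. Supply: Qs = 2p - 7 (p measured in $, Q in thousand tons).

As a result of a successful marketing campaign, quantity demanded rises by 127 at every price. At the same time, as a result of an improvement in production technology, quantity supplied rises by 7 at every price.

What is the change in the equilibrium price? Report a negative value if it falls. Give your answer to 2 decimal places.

+30.00

Before the shock: 581 - 2p = 2p - 7 ⇒ 588 = 4p ⇒ p = 147, Q = 287.
After the shift, demand is Qd = 708 - 2p and supply is Qs = 2p.
Clearing the new market: 708 - 2p = 2p, so p = 177 and Q = 354.
Δp = 177 − 147 = +30.00.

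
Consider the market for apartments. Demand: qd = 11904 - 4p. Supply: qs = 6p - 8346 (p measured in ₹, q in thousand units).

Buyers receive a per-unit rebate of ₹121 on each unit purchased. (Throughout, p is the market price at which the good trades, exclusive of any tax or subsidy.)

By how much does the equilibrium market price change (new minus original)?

Before the shock: 11904 - 4p = 6p - 8346 ⇒ 20250 = 10p ⇒ p = 2025, q = 3804.
Since buyers' out-of-pocket price is the market price minus the rebate, the effective demand curve becomes qd = 12388 - 4p.
Equate the new curves: 12388 - 4p = 6p - 8346, giving 20734 = 10p, p = 2073.4, q = 4094.4.
Δp = 2073.4 − 2025 = +48.4.

+48.4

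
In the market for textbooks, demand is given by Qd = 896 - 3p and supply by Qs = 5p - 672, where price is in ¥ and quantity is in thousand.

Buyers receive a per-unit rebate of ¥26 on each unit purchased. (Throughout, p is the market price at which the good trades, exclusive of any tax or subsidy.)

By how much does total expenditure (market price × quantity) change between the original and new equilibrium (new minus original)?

Before the shock: 896 - 3p = 5p - 672 ⇒ 1568 = 8p ⇒ p = 196, Q = 308.
Since buyers' out-of-pocket price is the market price minus the rebate, the effective demand curve becomes Qd = 974 - 3p.
New equilibrium: 974 - 3p = 5p - 672 ⇒ 1646 = 8p ⇒ p = 205.75, Q = 356.75.
Expenditure moves from 196×308 = 60368 to 205.75×356.75 = 73401.3125; change = +13033.3125.

+13033.3125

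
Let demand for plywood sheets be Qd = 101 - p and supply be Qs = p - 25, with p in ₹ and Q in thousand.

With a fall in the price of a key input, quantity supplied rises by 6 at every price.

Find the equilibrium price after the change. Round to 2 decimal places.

Before the shock: 101 - p = p - 25 ⇒ 126 = 2p ⇒ p = 63, Q = 38.
The shock moves the curves to Qd = 101 - p and Qs = p - 19.
New equilibrium: 101 - p = p - 19 ⇒ 120 = 2p ⇒ p = 60, Q = 41.

60.00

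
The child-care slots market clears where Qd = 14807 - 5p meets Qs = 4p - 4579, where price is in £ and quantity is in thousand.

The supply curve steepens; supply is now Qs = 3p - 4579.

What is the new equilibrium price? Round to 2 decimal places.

2423.25

Before the shock: 14807 - 5p = 4p - 4579 ⇒ 19386 = 9p ⇒ p = 2154, Q = 4037.
With the change applied: demand Qd = 14807 - 5p, supply Qs = 3p - 4579.
Setting them equal: 14807 - 5p = 3p - 4579 → 19386 = 8p, so p = 2423.25 and Q = 2690.75.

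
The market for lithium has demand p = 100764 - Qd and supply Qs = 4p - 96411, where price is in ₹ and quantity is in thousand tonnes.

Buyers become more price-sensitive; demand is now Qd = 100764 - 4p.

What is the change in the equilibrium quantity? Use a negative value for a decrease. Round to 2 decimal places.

Solve the original market: 100764 - p = 4p - 96411, hence p = 39435 and Q = 61329.
The new curves are Qd = 100764 - 4p (demand) and Qs = 4p - 96411 (supply).
New equilibrium: 100764 - 4p = 4p - 96411 ⇒ 197175 = 8p ⇒ p = 24646.875, Q = 2176.5.
ΔQ = 2176.5 − 61329 = -59152.50.

-59152.50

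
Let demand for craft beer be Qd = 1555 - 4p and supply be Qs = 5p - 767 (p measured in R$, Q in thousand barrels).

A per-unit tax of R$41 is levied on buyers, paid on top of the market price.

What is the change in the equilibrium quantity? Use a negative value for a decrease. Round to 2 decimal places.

Original equilibrium: 1555 - 4p = 5p - 767 gives 2322 = 9p, so p = 258 and Q = 523.
Since buyers pay the price plus the tax, the effective demand curve becomes Qd = 1391 - 4p.
Setting them equal: 1391 - 4p = 5p - 767 → 2158 = 9p, so p = 2158/9 ≈ 239.7778 and Q = 3887/9 ≈ 431.8889.
ΔQ = 431.8889 − 523 = -91.11.

-91.11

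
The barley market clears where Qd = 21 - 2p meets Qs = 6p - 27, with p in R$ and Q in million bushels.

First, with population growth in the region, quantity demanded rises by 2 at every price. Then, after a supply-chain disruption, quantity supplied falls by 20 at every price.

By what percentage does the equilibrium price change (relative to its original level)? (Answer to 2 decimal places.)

+45.83

Original equilibrium: 21 - 2p = 6p - 27 gives 48 = 8p, so p = 6 and Q = 9.
The shock moves the curves to Qd = 23 - 2p and Qs = 6p - 47.
New equilibrium: 23 - 2p = 6p - 47 ⇒ 70 = 8p ⇒ p = 8.75, Q = 5.5.
%Δp = (8.75 − 6) / 6 × 100 = +45.83%.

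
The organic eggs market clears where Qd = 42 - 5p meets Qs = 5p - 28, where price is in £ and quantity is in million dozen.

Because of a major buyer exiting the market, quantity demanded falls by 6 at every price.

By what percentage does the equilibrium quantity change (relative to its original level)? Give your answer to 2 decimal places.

Solve the original market: 42 - 5p = 5p - 28, hence p = 7 and Q = 7.
After the shift, demand is Qd = 36 - 5p and supply is Qs = 5p - 28.
New equilibrium: 36 - 5p = 5p - 28 ⇒ 64 = 10p ⇒ p = 6.4, Q = 4.
%ΔQ = (4 − 7) / 7 × 100 = -42.86%.

-42.86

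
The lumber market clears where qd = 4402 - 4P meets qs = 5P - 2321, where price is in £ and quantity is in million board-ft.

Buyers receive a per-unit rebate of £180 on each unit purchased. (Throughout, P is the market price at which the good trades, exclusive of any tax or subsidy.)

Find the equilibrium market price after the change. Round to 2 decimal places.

Initially, 4402 - 4P = 5P - 2321, so 6723 = 9P and P = 747, q = 1414.
Since buyers' out-of-pocket price is the market price minus the rebate, the effective demand curve becomes qd = 5122 - 4P.
New equilibrium: 5122 - 4P = 5P - 2321 ⇒ 7443 = 9P ⇒ P = 827, q = 1814.

827.00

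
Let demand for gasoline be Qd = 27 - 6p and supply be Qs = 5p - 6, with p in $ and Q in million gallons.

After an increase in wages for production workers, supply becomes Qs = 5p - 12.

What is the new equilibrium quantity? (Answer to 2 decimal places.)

Before the shock: 27 - 6p = 5p - 6 ⇒ 33 = 11p ⇒ p = 3, Q = 9.
After the shift, demand is Qd = 27 - 6p and supply is Qs = 5p - 12.
Clearing the new market: 27 - 6p = 5p - 12, so p = 39/11 ≈ 3.5455 and Q = 63/11 ≈ 5.7273.

5.73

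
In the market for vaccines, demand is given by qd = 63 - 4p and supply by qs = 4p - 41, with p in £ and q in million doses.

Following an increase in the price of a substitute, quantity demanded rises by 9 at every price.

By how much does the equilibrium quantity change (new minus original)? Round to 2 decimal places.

+4.50

Solve the original market: 63 - 4p = 4p - 41, hence p = 13 and q = 11.
After the shift, demand is qd = 72 - 4p and supply is qs = 4p - 41.
New equilibrium: 72 - 4p = 4p - 41 ⇒ 113 = 8p ⇒ p = 14.125, q = 15.5.
Δq = 15.5 − 11 = +4.50.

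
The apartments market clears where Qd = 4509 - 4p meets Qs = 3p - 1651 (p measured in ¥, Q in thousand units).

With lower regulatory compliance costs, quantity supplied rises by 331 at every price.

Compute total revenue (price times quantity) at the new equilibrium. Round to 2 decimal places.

981056.39

Before the shock: 4509 - 4p = 3p - 1651 ⇒ 6160 = 7p ⇒ p = 880, Q = 989.
After the shift, demand is Qd = 4509 - 4p and supply is Qs = 3p - 1320.
Setting them equal: 4509 - 4p = 3p - 1320 → 5829 = 7p, so p = 5829/7 ≈ 832.7143 and Q = 8247/7 ≈ 1178.1429.
New expenditure = 832.7143 × 1178.1429 = 981056.39.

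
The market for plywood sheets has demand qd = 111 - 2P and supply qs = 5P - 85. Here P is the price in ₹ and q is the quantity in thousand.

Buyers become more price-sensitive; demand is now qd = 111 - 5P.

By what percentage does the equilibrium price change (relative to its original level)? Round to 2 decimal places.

Initially, 111 - 2P = 5P - 85, so 196 = 7P and P = 28, q = 55.
After the shift, demand is qd = 111 - 5P and supply is qs = 5P - 85.
Equate the new curves: 111 - 5P = 5P - 85, giving 196 = 10P, P = 19.6, q = 13.
%ΔP = (19.6 − 28) / 28 × 100 = -30.00%.

-30.00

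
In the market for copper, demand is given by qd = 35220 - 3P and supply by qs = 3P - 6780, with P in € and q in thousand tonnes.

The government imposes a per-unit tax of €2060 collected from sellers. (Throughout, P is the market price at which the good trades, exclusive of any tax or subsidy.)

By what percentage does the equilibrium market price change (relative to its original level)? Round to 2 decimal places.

Before the shock: 35220 - 3P = 3P - 6780 ⇒ 42000 = 6P ⇒ P = 7000, q = 14220.
Since sellers keep the price net of the tax, the effective supply curve becomes qs = 3P - 12960.
Equate the new curves: 35220 - 3P = 3P - 12960, giving 48180 = 6P, P = 8030, q = 11130.
%ΔP = (8030 − 7000) / 7000 × 100 = +14.71%.

+14.71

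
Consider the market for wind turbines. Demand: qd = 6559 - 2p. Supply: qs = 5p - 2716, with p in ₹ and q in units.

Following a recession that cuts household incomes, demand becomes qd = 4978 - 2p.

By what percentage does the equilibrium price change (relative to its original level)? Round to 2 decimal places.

Before the shock: 6559 - 2p = 5p - 2716 ⇒ 9275 = 7p ⇒ p = 1325, q = 3909.
The new curves are qd = 4978 - 2p (demand) and qs = 5p - 2716 (supply).
Equate the new curves: 4978 - 2p = 5p - 2716, giving 7694 = 7p, p = 7694/7 ≈ 1099.1429, q = 19458/7 ≈ 2779.7143.
%Δp = (1099.1429 − 1325) / 1325 × 100 = -17.05%.

-17.05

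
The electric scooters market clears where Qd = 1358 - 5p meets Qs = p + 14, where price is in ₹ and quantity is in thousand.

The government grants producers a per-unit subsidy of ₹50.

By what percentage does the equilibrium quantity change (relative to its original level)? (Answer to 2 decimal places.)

Original equilibrium: 1358 - 5p = p + 14 gives 1344 = 6p, so p = 224 and Q = 238.
Since sellers receive the price plus the subsidy, the effective supply curve becomes Qs = p + 64.
New equilibrium: 1358 - 5p = p + 64 ⇒ 1294 = 6p ⇒ p = 647/3 ≈ 215.6667, Q = 839/3 ≈ 279.6667.
%ΔQ = (279.6667 − 238) / 238 × 100 = +17.51%.

+17.51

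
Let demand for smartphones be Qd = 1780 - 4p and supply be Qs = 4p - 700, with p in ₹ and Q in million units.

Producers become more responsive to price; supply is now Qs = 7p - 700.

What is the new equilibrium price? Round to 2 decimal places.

Original equilibrium: 1780 - 4p = 4p - 700 gives 2480 = 8p, so p = 310 and Q = 540.
With the change applied: demand Qd = 1780 - 4p, supply Qs = 7p - 700.
Clearing the new market: 1780 - 4p = 7p - 700, so p = 2480/11 ≈ 225.4545 and Q = 9660/11 ≈ 878.1818.

225.45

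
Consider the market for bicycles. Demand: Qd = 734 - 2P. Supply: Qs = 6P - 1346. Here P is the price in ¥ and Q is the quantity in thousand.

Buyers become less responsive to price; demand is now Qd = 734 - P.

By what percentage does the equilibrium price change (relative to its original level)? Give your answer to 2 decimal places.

+14.29

Original equilibrium: 734 - 2P = 6P - 1346 gives 2080 = 8P, so P = 260 and Q = 214.
After the shift, demand is Qd = 734 - P and supply is Qs = 6P - 1346.
Clearing the new market: 734 - P = 6P - 1346, so P = 2080/7 ≈ 297.1429 and Q = 3058/7 ≈ 436.8571.
%ΔP = (297.1429 − 260) / 260 × 100 = +14.29%.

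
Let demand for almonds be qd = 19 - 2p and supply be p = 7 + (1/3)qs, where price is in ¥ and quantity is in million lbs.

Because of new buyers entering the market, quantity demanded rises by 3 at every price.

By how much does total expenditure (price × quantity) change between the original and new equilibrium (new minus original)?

+17.28

Before the shock: 19 - 2p = 3p - 21 ⇒ 40 = 5p ⇒ p = 8, q = 3.
With the change applied: demand qd = 22 - 2p, supply qs = 3p - 21.
Clearing the new market: 22 - 2p = 3p - 21, so p = 8.6 and q = 4.8.
Expenditure moves from 8×3 = 24 to 8.6×4.8 = 41.28; change = +17.28.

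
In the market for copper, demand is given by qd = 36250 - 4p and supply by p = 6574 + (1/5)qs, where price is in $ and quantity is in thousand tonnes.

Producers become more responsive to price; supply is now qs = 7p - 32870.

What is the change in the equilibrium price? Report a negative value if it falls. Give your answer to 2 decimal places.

-1396.36

Initially, 36250 - 4p = 5p - 32870, so 69120 = 9p and p = 7680, q = 5530.
With the change applied: demand qd = 36250 - 4p, supply qs = 7p - 32870.
Clearing the new market: 36250 - 4p = 7p - 32870, so p = 69120/11 ≈ 6283.6364 and q = 122270/11 ≈ 11115.4545.
Δp = 6283.6364 − 7680 = -1396.36.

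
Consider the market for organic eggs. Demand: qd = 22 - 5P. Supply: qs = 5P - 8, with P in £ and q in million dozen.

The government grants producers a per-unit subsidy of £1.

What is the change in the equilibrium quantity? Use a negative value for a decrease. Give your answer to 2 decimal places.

+2.50

Before the shock: 22 - 5P = 5P - 8 ⇒ 30 = 10P ⇒ P = 3, q = 7.
Since sellers receive the price plus the subsidy, the effective supply curve becomes qs = 5P - 3.
Equate the new curves: 22 - 5P = 5P - 3, giving 25 = 10P, P = 2.5, q = 9.5.
Δq = 9.5 − 7 = +2.50.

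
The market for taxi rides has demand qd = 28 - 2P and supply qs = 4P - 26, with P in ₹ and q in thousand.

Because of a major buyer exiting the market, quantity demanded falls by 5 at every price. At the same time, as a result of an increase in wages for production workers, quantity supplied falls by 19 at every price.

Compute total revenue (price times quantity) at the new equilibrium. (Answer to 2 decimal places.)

Before the shock: 28 - 2P = 4P - 26 ⇒ 54 = 6P ⇒ P = 9, q = 10.
With the change applied: demand qd = 23 - 2P, supply qs = 4P - 45.
Equate the new curves: 23 - 2P = 4P - 45, giving 68 = 6P, P = 34/3 ≈ 11.3333, q = 1/3 ≈ 0.3333.
New expenditure = 11.3333 × 0.3333 = 3.78.

3.78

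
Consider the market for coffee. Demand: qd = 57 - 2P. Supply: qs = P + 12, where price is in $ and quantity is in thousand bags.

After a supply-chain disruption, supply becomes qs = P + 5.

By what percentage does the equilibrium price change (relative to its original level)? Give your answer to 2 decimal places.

+15.56

Before the shock: 57 - 2P = P + 12 ⇒ 45 = 3P ⇒ P = 15, q = 27.
After the shift, demand is qd = 57 - 2P and supply is qs = P + 5.
Setting them equal: 57 - 2P = P + 5 → 52 = 3P, so P = 52/3 ≈ 17.3333 and q = 67/3 ≈ 22.3333.
%ΔP = (17.3333 − 15) / 15 × 100 = +15.56%.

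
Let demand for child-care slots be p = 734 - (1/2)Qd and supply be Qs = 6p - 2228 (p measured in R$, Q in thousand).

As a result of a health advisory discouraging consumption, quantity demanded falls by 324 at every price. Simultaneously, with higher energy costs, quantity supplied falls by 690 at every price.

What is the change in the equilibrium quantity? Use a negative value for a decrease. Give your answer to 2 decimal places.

Original equilibrium: 1468 - 2p = 6p - 2228 gives 3696 = 8p, so p = 462 and Q = 544.
The new curves are Qd = 1144 - 2p (demand) and Qs = 6p - 2918 (supply).
Setting them equal: 1144 - 2p = 6p - 2918 → 4062 = 8p, so p = 507.75 and Q = 128.5.
ΔQ = 128.5 − 544 = -415.50.

-415.50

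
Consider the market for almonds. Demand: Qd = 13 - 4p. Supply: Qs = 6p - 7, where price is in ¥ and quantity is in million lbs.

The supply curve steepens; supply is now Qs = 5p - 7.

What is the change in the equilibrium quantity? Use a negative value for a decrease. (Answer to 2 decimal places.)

Solve the original market: 13 - 4p = 6p - 7, hence p = 2 and Q = 5.
The shock moves the curves to Qd = 13 - 4p and Qs = 5p - 7.
Clearing the new market: 13 - 4p = 5p - 7, so p = 20/9 ≈ 2.2222 and Q = 37/9 ≈ 4.1111.
ΔQ = 4.1111 − 5 = -0.89.

-0.89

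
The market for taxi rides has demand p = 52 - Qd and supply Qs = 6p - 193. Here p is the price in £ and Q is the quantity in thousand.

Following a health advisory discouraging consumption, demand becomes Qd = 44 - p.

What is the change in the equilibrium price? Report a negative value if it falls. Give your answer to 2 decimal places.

-1.14

Solve the original market: 52 - p = 6p - 193, hence p = 35 and Q = 17.
The shock moves the curves to Qd = 44 - p and Qs = 6p - 193.
Equate the new curves: 44 - p = 6p - 193, giving 237 = 7p, p = 237/7 ≈ 33.8571, Q = 71/7 ≈ 10.1429.
Δp = 33.8571 − 35 = -1.14.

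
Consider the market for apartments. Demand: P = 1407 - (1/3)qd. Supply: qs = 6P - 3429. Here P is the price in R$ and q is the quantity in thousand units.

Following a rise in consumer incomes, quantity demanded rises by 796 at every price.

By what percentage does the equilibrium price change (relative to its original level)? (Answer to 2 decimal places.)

+10.41

Initially, 4221 - 3P = 6P - 3429, so 7650 = 9P and P = 850, q = 1671.
With the change applied: demand qd = 5017 - 3P, supply qs = 6P - 3429.
Equate the new curves: 5017 - 3P = 6P - 3429, giving 8446 = 9P, P = 8446/9 ≈ 938.4444, q = 6605/3 ≈ 2201.6667.
%ΔP = (938.4444 − 850) / 850 × 100 = +10.41%.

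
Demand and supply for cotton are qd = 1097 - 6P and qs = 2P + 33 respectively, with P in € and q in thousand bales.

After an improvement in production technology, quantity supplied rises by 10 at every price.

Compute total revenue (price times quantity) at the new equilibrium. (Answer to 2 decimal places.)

Initially, 1097 - 6P = 2P + 33, so 1064 = 8P and P = 133, q = 299.
The new curves are qd = 1097 - 6P (demand) and qs = 2P + 43 (supply).
New equilibrium: 1097 - 6P = 2P + 43 ⇒ 1054 = 8P ⇒ P = 131.75, q = 306.5.
New expenditure = 131.75 × 306.5 = 40381.38.

40381.38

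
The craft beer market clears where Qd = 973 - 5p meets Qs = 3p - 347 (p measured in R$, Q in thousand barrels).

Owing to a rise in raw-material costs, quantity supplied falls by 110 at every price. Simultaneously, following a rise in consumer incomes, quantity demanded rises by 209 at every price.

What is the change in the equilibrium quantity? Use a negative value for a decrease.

+9.625

Before the shock: 973 - 5p = 3p - 347 ⇒ 1320 = 8p ⇒ p = 165, Q = 148.
After the shift, demand is Qd = 1182 - 5p and supply is Qs = 3p - 457.
Equate the new curves: 1182 - 5p = 3p - 457, giving 1639 = 8p, p = 204.875, Q = 157.625.
ΔQ = 157.625 − 148 = +9.625.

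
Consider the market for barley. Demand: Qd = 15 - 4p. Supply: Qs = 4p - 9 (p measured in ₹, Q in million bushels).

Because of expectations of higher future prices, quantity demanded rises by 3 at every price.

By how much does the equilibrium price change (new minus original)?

Initially, 15 - 4p = 4p - 9, so 24 = 8p and p = 3, Q = 3.
The shock moves the curves to Qd = 18 - 4p and Qs = 4p - 9.
New equilibrium: 18 - 4p = 4p - 9 ⇒ 27 = 8p ⇒ p = 3.375, Q = 4.5.
Δp = 3.375 − 3 = +0.375.

+0.375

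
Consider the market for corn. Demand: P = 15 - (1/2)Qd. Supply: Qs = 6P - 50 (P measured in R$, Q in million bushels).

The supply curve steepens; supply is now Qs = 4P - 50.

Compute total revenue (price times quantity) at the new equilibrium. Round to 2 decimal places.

44.44

Original equilibrium: 30 - 2P = 6P - 50 gives 80 = 8P, so P = 10 and Q = 10.
The new curves are Qd = 30 - 2P (demand) and Qs = 4P - 50 (supply).
Setting them equal: 30 - 2P = 4P - 50 → 80 = 6P, so P = 40/3 ≈ 13.3333 and Q = 10/3 ≈ 3.3333.
New expenditure = 13.3333 × 3.3333 = 44.44.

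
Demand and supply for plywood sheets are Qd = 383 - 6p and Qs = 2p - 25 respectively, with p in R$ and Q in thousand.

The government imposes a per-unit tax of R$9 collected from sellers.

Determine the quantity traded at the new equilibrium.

Solve the original market: 383 - 6p = 2p - 25, hence p = 51 and Q = 77.
Since sellers keep the price net of the tax, the effective supply curve becomes Qs = 2p - 43.
Equate the new curves: 383 - 6p = 2p - 43, giving 426 = 8p, p = 53.25, Q = 63.5.

63.5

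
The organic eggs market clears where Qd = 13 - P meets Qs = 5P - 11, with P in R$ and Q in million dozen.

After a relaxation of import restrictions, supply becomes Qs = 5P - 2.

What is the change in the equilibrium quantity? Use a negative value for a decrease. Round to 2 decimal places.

Original equilibrium: 13 - P = 5P - 11 gives 24 = 6P, so P = 4 and Q = 9.
After the shift, demand is Qd = 13 - P and supply is Qs = 5P - 2.
Clearing the new market: 13 - P = 5P - 2, so P = 2.5 and Q = 10.5.
ΔQ = 10.5 − 9 = +1.50.

+1.50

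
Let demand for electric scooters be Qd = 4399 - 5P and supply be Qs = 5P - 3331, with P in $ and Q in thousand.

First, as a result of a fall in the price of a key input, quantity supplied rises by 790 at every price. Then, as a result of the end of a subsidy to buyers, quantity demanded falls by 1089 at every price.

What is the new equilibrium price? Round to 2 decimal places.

585.10

Solve the original market: 4399 - 5P = 5P - 3331, hence P = 773 and Q = 534.
The shock moves the curves to Qd = 3310 - 5P and Qs = 5P - 2541.
New equilibrium: 3310 - 5P = 5P - 2541 ⇒ 5851 = 10P ⇒ P = 585.1, Q = 384.5.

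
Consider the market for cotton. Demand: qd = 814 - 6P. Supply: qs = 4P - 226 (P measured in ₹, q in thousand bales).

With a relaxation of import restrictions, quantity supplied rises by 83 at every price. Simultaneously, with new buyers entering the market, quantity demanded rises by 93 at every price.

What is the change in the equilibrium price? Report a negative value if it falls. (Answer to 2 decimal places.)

Initially, 814 - 6P = 4P - 226, so 1040 = 10P and P = 104, q = 190.
After the shift, demand is qd = 907 - 6P and supply is qs = 4P - 143.
Setting them equal: 907 - 6P = 4P - 143 → 1050 = 10P, so P = 105 and q = 277.
ΔP = 105 − 104 = +1.00.

+1.00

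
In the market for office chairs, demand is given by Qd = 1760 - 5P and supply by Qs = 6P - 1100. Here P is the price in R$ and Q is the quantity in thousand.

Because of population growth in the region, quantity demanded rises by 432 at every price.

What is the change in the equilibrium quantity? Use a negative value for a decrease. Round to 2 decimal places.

Solve the original market: 1760 - 5P = 6P - 1100, hence P = 260 and Q = 460.
The shock moves the curves to Qd = 2192 - 5P and Qs = 6P - 1100.
Clearing the new market: 2192 - 5P = 6P - 1100, so P = 3292/11 ≈ 299.2727 and Q = 7652/11 ≈ 695.6364.
ΔQ = 695.6364 − 460 = +235.64.

+235.64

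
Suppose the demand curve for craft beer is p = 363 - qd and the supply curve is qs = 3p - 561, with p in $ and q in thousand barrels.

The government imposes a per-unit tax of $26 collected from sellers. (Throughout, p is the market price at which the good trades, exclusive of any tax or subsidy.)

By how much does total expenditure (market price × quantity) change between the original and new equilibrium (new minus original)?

Before the shock: 363 - p = 3p - 561 ⇒ 924 = 4p ⇒ p = 231, q = 132.
Since sellers keep the price net of the tax, the effective supply curve becomes qs = 3p - 639.
Setting them equal: 363 - p = 3p - 639 → 1002 = 4p, so p = 250.5 and q = 112.5.
Expenditure moves from 231×132 = 30492 to 250.5×112.5 = 28181.25; change = -2310.75.

-2310.75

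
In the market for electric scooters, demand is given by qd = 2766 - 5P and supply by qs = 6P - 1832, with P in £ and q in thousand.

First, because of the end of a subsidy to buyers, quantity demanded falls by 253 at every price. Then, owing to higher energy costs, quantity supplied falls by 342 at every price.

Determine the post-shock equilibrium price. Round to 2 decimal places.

Before the shock: 2766 - 5P = 6P - 1832 ⇒ 4598 = 11P ⇒ P = 418, q = 676.
The new curves are qd = 2513 - 5P (demand) and qs = 6P - 2174 (supply).
Equate the new curves: 2513 - 5P = 6P - 2174, giving 4687 = 11P, P = 4687/11 ≈ 426.0909, q = 4208/11 ≈ 382.5455.

426.09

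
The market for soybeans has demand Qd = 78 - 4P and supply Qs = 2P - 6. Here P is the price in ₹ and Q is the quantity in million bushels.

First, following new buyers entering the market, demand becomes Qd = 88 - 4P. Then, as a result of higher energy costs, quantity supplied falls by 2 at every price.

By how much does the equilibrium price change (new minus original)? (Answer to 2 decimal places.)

Before the shock: 78 - 4P = 2P - 6 ⇒ 84 = 6P ⇒ P = 14, Q = 22.
The shock moves the curves to Qd = 88 - 4P and Qs = 2P - 8.
Setting them equal: 88 - 4P = 2P - 8 → 96 = 6P, so P = 16 and Q = 24.
ΔP = 16 − 14 = +2.00.

+2.00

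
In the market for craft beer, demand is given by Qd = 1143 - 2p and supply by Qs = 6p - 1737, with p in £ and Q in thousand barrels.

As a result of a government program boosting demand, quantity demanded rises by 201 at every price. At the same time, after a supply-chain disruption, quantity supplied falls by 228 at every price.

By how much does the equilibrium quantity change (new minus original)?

+93.75

Original equilibrium: 1143 - 2p = 6p - 1737 gives 2880 = 8p, so p = 360 and Q = 423.
With the change applied: demand Qd = 1344 - 2p, supply Qs = 6p - 1965.
Setting them equal: 1344 - 2p = 6p - 1965 → 3309 = 8p, so p = 413.625 and Q = 516.75.
ΔQ = 516.75 − 423 = +93.75.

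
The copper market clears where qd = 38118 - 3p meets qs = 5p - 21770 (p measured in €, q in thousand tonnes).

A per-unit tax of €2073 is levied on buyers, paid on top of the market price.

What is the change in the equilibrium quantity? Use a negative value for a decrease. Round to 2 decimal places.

-3886.88

Solve the original market: 38118 - 3p = 5p - 21770, hence p = 7486 and q = 15660.
Since buyers pay the price plus the tax, the effective demand curve becomes qd = 31899 - 3p.
Setting them equal: 31899 - 3p = 5p - 21770 → 53669 = 8p, so p = 6708.625 and q = 11773.125.
Δq = 11773.125 − 15660 = -3886.88.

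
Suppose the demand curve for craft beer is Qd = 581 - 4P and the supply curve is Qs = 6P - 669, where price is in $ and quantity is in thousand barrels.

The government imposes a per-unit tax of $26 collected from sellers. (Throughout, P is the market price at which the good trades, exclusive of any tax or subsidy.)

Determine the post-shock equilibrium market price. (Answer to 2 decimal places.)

140.60

Solve the original market: 581 - 4P = 6P - 669, hence P = 125 and Q = 81.
Since sellers keep the price net of the tax, the effective supply curve becomes Qs = 6P - 825.
Clearing the new market: 581 - 4P = 6P - 825, so P = 140.6 and Q = 18.6.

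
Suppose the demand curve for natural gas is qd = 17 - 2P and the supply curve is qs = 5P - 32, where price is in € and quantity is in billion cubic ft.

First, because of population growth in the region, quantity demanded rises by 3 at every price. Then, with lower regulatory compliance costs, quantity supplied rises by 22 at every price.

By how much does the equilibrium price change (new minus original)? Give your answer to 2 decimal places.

Before the shock: 17 - 2P = 5P - 32 ⇒ 49 = 7P ⇒ P = 7, q = 3.
After the shift, demand is qd = 20 - 2P and supply is qs = 5P - 10.
Setting them equal: 20 - 2P = 5P - 10 → 30 = 7P, so P = 30/7 ≈ 4.2857 and q = 80/7 ≈ 11.4286.
ΔP = 4.2857 − 7 = -2.71.

-2.71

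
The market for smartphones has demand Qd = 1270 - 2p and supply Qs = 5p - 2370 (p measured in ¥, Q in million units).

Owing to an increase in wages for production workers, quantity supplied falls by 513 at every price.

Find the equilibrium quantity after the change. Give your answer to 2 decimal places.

Solve the original market: 1270 - 2p = 5p - 2370, hence p = 520 and Q = 230.
After the shift, demand is Qd = 1270 - 2p and supply is Qs = 5p - 2883.
Clearing the new market: 1270 - 2p = 5p - 2883, so p = 4153/7 ≈ 593.2857 and Q = 584/7 ≈ 83.4286.

83.43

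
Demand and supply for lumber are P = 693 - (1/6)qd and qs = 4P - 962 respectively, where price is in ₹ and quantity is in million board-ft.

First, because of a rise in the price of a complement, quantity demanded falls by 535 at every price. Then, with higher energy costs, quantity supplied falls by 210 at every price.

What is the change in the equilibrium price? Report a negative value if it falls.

-32.5

Before the shock: 4158 - 6P = 4P - 962 ⇒ 5120 = 10P ⇒ P = 512, q = 1086.
The new curves are qd = 3623 - 6P (demand) and qs = 4P - 1172 (supply).
Equate the new curves: 3623 - 6P = 4P - 1172, giving 4795 = 10P, P = 479.5, q = 746.
ΔP = 479.5 − 512 = -32.5.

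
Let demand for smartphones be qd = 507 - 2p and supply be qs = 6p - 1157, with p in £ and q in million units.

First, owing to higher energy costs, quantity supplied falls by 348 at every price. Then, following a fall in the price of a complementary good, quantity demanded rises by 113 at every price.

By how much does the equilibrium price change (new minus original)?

Before the shock: 507 - 2p = 6p - 1157 ⇒ 1664 = 8p ⇒ p = 208, q = 91.
The new curves are qd = 620 - 2p (demand) and qs = 6p - 1505 (supply).
Equate the new curves: 620 - 2p = 6p - 1505, giving 2125 = 8p, p = 265.625, q = 88.75.
Δp = 265.625 − 208 = +57.625.

+57.625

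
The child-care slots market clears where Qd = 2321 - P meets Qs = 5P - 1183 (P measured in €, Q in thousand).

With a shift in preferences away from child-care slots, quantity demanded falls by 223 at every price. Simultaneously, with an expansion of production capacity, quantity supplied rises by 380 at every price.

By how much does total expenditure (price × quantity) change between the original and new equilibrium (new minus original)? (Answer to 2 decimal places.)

-233797.25

Solve the original market: 2321 - P = 5P - 1183, hence P = 584 and Q = 1737.
The new curves are Qd = 2098 - P (demand) and Qs = 5P - 803 (supply).
New equilibrium: 2098 - P = 5P - 803 ⇒ 2901 = 6P ⇒ P = 483.5, Q = 1614.5.
Expenditure moves from 584×1737 = 1014408 to 483.5×1614.5 = 780610.75; change = -233797.25.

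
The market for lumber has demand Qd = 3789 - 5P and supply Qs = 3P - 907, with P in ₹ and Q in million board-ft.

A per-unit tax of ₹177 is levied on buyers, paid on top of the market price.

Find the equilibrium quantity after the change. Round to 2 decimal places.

522.13

Initially, 3789 - 5P = 3P - 907, so 4696 = 8P and P = 587, Q = 854.
Since buyers pay the price plus the tax, the effective demand curve becomes Qd = 2904 - 5P.
Equate the new curves: 2904 - 5P = 3P - 907, giving 3811 = 8P, P = 476.375, Q = 522.125.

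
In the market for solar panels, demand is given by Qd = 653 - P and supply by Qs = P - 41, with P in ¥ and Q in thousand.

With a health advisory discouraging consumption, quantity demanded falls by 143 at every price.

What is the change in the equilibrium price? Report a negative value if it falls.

-71.5

Initially, 653 - P = P - 41, so 694 = 2P and P = 347, Q = 306.
After the shift, demand is Qd = 510 - P and supply is Qs = P - 41.
Setting them equal: 510 - P = P - 41 → 551 = 2P, so P = 275.5 and Q = 234.5.
ΔP = 275.5 − 347 = -71.5.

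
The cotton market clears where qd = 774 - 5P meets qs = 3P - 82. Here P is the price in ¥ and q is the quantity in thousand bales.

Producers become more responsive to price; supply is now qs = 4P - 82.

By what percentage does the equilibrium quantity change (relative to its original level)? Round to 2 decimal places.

Original equilibrium: 774 - 5P = 3P - 82 gives 856 = 8P, so P = 107 and q = 239.
After the shift, demand is qd = 774 - 5P and supply is qs = 4P - 82.
Clearing the new market: 774 - 5P = 4P - 82, so P = 856/9 ≈ 95.1111 and q = 2686/9 ≈ 298.4444.
%Δq = (298.4444 − 239) / 239 × 100 = +24.87%.

+24.87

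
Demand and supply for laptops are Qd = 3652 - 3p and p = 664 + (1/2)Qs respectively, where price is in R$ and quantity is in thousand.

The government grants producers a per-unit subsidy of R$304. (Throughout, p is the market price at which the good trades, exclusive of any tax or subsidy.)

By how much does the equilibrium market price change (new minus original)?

-121.6

Before the shock: 3652 - 3p = 2p - 1328 ⇒ 4980 = 5p ⇒ p = 996, Q = 664.
Since sellers receive the price plus the subsidy, the effective supply curve becomes Qs = 2p - 720.
Clearing the new market: 3652 - 3p = 2p - 720, so p = 874.4 and Q = 1028.8.
Δp = 874.4 − 996 = -121.6.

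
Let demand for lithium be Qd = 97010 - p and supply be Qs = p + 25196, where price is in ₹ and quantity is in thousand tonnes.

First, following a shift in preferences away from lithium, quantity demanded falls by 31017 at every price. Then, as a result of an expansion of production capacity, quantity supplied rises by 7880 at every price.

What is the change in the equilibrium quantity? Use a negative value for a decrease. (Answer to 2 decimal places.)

Before the shock: 97010 - p = p + 25196 ⇒ 71814 = 2p ⇒ p = 35907, Q = 61103.
The shock moves the curves to Qd = 65993 - p and Qs = p + 33076.
Clearing the new market: 65993 - p = p + 33076, so p = 16458.5 and Q = 49534.5.
ΔQ = 49534.5 − 61103 = -11568.50.

-11568.50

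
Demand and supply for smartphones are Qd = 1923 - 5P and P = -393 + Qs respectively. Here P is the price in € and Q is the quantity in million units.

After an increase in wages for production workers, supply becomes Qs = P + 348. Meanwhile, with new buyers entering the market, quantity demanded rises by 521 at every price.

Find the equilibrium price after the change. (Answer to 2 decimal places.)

349.33

Before the shock: 1923 - 5P = P + 393 ⇒ 1530 = 6P ⇒ P = 255, Q = 648.
With the change applied: demand Qd = 2444 - 5P, supply Qs = P + 348.
Setting them equal: 2444 - 5P = P + 348 → 2096 = 6P, so P = 1048/3 ≈ 349.3333 and Q = 2092/3 ≈ 697.3333.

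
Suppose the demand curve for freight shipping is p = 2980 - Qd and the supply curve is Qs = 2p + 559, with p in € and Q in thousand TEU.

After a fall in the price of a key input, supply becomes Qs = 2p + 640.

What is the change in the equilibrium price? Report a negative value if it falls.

Initially, 2980 - p = 2p + 559, so 2421 = 3p and p = 807, Q = 2173.
The shock moves the curves to Qd = 2980 - p and Qs = 2p + 640.
New equilibrium: 2980 - p = 2p + 640 ⇒ 2340 = 3p ⇒ p = 780, Q = 2200.
Δp = 780 − 807 = -27.

-27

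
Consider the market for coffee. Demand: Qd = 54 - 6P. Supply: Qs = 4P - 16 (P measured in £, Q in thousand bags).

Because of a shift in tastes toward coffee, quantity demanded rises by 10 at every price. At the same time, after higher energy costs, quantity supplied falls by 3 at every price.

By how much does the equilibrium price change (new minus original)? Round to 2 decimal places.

+1.30

Solve the original market: 54 - 6P = 4P - 16, hence P = 7 and Q = 12.
The new curves are Qd = 64 - 6P (demand) and Qs = 4P - 19 (supply).
Setting them equal: 64 - 6P = 4P - 19 → 83 = 10P, so P = 8.3 and Q = 14.2.
ΔP = 8.3 − 7 = +1.30.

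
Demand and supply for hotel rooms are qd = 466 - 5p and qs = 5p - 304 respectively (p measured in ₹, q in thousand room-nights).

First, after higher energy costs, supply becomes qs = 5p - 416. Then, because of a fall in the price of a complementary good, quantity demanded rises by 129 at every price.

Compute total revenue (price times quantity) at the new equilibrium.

Before the shock: 466 - 5p = 5p - 304 ⇒ 770 = 10p ⇒ p = 77, q = 81.
After the shift, demand is qd = 595 - 5p and supply is qs = 5p - 416.
Setting them equal: 595 - 5p = 5p - 416 → 1011 = 10p, so p = 101.1 and q = 89.5.
New expenditure = 101.1 × 89.5 = 9048.45.

9048.45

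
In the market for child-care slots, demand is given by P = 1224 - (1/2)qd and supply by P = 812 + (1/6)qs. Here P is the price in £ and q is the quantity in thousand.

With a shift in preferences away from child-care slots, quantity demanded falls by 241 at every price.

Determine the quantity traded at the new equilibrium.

437.25

Solve the original market: 2448 - 2P = 6P - 4872, hence P = 915 and q = 618.
The shock moves the curves to qd = 2207 - 2P and qs = 6P - 4872.
New equilibrium: 2207 - 2P = 6P - 4872 ⇒ 7079 = 8P ⇒ P = 884.875, q = 437.25.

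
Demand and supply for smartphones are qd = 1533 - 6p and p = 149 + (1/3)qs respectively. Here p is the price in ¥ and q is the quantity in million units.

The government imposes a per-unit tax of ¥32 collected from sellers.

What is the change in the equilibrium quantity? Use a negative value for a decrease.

-64

Solve the original market: 1533 - 6p = 3p - 447, hence p = 220 and q = 213.
Since sellers keep the price net of the tax, the effective supply curve becomes qs = 3p - 543.
New equilibrium: 1533 - 6p = 3p - 543 ⇒ 2076 = 9p ⇒ p = 692/3 ≈ 230.6667, q = 149.
Δq = 149 − 213 = -64.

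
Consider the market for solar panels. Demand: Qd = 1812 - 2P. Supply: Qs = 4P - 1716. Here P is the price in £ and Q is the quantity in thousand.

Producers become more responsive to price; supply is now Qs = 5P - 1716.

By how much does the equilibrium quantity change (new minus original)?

Original equilibrium: 1812 - 2P = 4P - 1716 gives 3528 = 6P, so P = 588 and Q = 636.
The new curves are Qd = 1812 - 2P (demand) and Qs = 5P - 1716 (supply).
Setting them equal: 1812 - 2P = 5P - 1716 → 3528 = 7P, so P = 504 and Q = 804.
ΔQ = 804 − 636 = +168.

+168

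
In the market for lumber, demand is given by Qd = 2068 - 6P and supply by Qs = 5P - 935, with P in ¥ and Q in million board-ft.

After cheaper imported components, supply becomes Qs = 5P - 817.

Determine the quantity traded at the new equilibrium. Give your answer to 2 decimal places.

Before the shock: 2068 - 6P = 5P - 935 ⇒ 3003 = 11P ⇒ P = 273, Q = 430.
The new curves are Qd = 2068 - 6P (demand) and Qs = 5P - 817 (supply).
Clearing the new market: 2068 - 6P = 5P - 817, so P = 2885/11 ≈ 262.2727 and Q = 5438/11 ≈ 494.3636.

494.36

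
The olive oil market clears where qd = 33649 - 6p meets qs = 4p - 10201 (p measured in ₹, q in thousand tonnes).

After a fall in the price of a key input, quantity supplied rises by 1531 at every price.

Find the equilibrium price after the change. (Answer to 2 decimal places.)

Solve the original market: 33649 - 6p = 4p - 10201, hence p = 4385 and q = 7339.
With the change applied: demand qd = 33649 - 6p, supply qs = 4p - 8670.
New equilibrium: 33649 - 6p = 4p - 8670 ⇒ 42319 = 10p ⇒ p = 4231.9, q = 8257.6.

4231.90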